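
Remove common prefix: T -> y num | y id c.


Common prefix: 'y'
Factored: T -> y T', T' -> num | id c


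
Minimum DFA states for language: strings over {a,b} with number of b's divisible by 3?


Track (count of b) mod 3: states 0..2, accept at 0
Minimal DFA: 3 states


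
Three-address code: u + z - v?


Break into single-operator statements:
t1 = u + z
t2 = t1 - v


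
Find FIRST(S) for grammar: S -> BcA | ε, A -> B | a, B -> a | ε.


Per alternative of S: FIRST(BcA) = {a, c}; FIRST(ε) = {ε}
FIRST(S) = {a, c, ε}


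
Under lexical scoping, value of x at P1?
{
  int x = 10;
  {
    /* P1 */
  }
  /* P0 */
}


P1's block does not declare x; resolves to the enclosing declaration at depth 0
x = 10


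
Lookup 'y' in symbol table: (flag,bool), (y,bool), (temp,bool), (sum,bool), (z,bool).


Lookup 'y' → type bool


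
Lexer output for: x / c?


Scan left to right, longest-match per lexeme
Tokens: ID(x), OP(/), ID(c)


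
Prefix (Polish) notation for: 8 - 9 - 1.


left-to-right (same/higher precedence on left): tree is (- (- 8 9) 1)
Prefix: - - 8 9 1


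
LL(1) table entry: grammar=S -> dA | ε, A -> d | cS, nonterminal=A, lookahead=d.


For [A, d]: 'd' ∈ FIRST(d)
Entry: A -> d


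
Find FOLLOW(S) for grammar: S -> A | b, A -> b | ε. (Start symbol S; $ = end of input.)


$ ∈ FOLLOW(S). For each A -> αBβ: add FIRST(β)\{ε} to FOLLOW(B); if β nullable, add FOLLOW(A).
FOLLOW(S) = {$}


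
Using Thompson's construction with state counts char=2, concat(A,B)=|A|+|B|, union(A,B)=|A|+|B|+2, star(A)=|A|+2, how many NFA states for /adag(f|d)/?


Syntax tree has 6 char leaf(s), 1 union(s), 0 star(s)
chars contribute 6×2 = 12; each union adds +2; each star adds +2
Total: 12 + 2 + 0 = 14 states


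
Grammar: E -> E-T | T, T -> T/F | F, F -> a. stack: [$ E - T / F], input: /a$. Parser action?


handle 'T/F' on top
Action: reduce (T -> T/F)


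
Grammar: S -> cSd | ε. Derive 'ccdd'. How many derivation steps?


Derivation: S => cSd => ccSdd => ccdd
Steps: 3


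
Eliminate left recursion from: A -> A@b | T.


Left-recursive alternatives: A@b; non-recursive: T
Introduce A': A -> TA', A' -> @bA' | ε


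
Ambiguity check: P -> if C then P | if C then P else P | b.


dangling else: 'if C then if C then b else b' parses two ways
Ambiguous


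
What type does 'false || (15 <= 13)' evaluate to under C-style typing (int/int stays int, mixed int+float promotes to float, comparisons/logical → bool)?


Operand types: bool || bool
Rule: logical operators take bool operands and yield bool
Result type: bool


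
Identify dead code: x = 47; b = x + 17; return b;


x is read by b's definition; b is returned
No dead code


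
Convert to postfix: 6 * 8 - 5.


Left to right (same or higher precedence on left)
Postfix: 6 8 * 5 -


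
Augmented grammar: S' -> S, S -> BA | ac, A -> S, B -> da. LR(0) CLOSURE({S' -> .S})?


Start: S' -> .S
For each item with dot before a nonterminal B, add B -> .γ for every B-production
Closure: [S' -> .S, S -> .BA, S -> .ac, B -> .da]


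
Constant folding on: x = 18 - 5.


18 - 5 = 13 at compile time
Optimized: x = 13


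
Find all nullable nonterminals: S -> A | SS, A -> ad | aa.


A nonterminal is nullable iff some alternative derives ε (directly, or every symbol in it is nullable)
Nullable: {}


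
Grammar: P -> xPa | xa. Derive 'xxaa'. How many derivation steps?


Derivation: P => xPa => xxaa
Steps: 2


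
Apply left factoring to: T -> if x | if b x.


Common prefix: 'if'
Factored: T -> if T', T' -> x | b x


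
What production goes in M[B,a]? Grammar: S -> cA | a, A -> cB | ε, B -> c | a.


For [B, a]: 'a' ∈ FIRST(a)
Entry: B -> a


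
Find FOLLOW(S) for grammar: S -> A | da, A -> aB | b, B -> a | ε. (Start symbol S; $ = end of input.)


$ ∈ FOLLOW(S). For each A -> αBβ: add FIRST(β)\{ε} to FOLLOW(B); if β nullable, add FOLLOW(A).
FOLLOW(S) = {$}


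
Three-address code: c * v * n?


Break into single-operator statements:
t1 = c * v
t2 = t1 * n


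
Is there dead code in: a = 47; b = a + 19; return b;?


a is read by b's definition; b is returned
No dead code


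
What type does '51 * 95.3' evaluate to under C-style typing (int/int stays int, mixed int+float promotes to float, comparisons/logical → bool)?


Operand types: int * float
Rule: mixed int/float promotes to float; int/int stays int
Result type: float


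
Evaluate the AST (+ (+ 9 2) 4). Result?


Evaluate inner: (+ 9 2) = 11
Evaluate root: (+ 11 4) = 15
Result: 15


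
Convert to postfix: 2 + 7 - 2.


Left to right (same or higher precedence on left)
Postfix: 2 7 + 2 -


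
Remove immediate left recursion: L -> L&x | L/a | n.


Left-recursive alternatives: L&x, L/a; non-recursive: n
Introduce L': L -> nL', L' -> &xL' | /aL' | ε


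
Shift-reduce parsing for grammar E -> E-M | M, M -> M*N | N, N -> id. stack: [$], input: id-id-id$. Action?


no handle on stack; shift 'id'
Action: shift


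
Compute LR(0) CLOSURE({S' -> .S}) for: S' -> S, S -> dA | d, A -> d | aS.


Start: S' -> .S
For each item with dot before a nonterminal B, add B -> .γ for every B-production
Closure: [S' -> .S, S -> .dA, S -> .d]


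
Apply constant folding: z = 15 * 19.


15 * 19 = 285 at compile time
Optimized: z = 285


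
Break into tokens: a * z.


Scan left to right, longest-match per lexeme
Tokens: ID(a), OP(*), ID(z)


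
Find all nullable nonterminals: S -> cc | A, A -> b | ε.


A nonterminal is nullable iff some alternative derives ε (directly, or every symbol in it is nullable)
Nullable: {A, S}


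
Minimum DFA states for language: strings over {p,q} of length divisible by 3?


Track length mod 3: states 0..2, accept at 0
Minimal DFA: 3 states


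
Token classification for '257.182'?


Pattern: digits with a decimal point
Type: FLOAT_LITERAL


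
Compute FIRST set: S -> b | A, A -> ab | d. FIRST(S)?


Per alternative of S: FIRST(b) = {b}; FIRST(A) = {a, d}
FIRST(S) = {a, b, d}


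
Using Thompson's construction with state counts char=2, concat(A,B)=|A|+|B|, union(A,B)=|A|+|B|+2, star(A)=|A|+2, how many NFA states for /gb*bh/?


Syntax tree has 4 char leaf(s), 0 union(s), 1 star(s)
chars contribute 4×2 = 8; each union adds +2; each star adds +2
Total: 8 + 0 + 2 = 10 states


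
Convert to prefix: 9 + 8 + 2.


left-to-right (same/higher precedence on left): tree is (+ (+ 9 8) 2)
Prefix: + + 9 8 2


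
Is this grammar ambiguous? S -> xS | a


right-linear, alternatives start with distinct terminals 'x' vs 'a': unique leftmost derivation
Unambiguous


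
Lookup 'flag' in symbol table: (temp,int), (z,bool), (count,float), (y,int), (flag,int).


Lookup 'flag' → type int


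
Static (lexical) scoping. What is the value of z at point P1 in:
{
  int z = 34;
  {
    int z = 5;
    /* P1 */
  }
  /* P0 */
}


z declared in the same block as P1
z = 5


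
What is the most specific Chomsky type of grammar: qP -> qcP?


LHS has context (more than one symbol) and |LHS| ≤ |RHS|
Classification: Type 1 (Context-Sensitive)


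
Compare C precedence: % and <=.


'%' is multiplicative (level 10); '<=' is relational (level 7)
Higher level binds tighter
'%' has higher precedence than '<='


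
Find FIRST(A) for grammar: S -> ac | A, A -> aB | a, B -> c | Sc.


Per alternative of A: FIRST(aB) = {a}; FIRST(a) = {a}
FIRST(A) = {a}


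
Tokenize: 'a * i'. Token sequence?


Scan left to right, longest-match per lexeme
Tokens: ID(a), OP(*), ID(i)


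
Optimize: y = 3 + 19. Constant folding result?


3 + 19 = 22 at compile time
Optimized: y = 22


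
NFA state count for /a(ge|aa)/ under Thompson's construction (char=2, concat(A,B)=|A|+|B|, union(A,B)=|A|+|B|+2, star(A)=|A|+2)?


Syntax tree has 5 char leaf(s), 1 union(s), 0 star(s)
chars contribute 5×2 = 10; each union adds +2; each star adds +2
Total: 10 + 2 + 0 = 12 states


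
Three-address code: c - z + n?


Break into single-operator statements:
t1 = c - z
t2 = t1 + n


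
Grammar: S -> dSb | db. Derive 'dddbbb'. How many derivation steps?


Derivation: S => dSb => ddSbb => dddbbb
Steps: 3


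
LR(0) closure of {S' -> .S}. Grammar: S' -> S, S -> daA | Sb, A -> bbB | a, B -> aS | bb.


Start: S' -> .S
For each item with dot before a nonterminal B, add B -> .γ for every B-production
Closure: [S' -> .S, S -> .daA, S -> .Sb]


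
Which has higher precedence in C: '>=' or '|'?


'>=' is relational (level 7); '|' is bitwise OR (level 3)
Higher level binds tighter
'>=' has higher precedence than '|'


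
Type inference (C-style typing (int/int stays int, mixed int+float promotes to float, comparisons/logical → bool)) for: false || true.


Operand types: bool || bool
Rule: logical operators take bool operands and yield bool
Result type: bool


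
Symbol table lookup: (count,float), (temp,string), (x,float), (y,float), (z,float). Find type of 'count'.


Lookup 'count' → type float


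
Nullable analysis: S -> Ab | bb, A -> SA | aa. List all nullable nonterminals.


A nonterminal is nullable iff some alternative derives ε (directly, or every symbol in it is nullable)
Nullable: {}


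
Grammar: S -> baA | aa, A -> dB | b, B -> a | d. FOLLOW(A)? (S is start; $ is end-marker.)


$ ∈ FOLLOW(S). For each A -> αBβ: add FIRST(β)\{ε} to FOLLOW(B); if β nullable, add FOLLOW(A).
FOLLOW(A) = {$}


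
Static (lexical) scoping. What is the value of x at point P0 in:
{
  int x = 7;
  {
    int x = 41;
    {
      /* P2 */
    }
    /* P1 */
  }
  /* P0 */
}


x declared in the same block as P0
x = 7


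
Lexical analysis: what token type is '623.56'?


Pattern: digits with a decimal point
Type: FLOAT_LITERAL


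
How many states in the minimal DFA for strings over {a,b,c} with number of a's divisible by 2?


Track (count of a) mod 2: states 0..1, accept at 0
Minimal DFA: 2 states


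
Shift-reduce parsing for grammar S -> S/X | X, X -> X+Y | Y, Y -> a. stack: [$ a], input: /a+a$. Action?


'a' on top is the handle for Y -> a
Action: reduce (Y -> a)


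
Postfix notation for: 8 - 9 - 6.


Left to right (same or higher precedence on left)
Postfix: 8 9 - 6 -


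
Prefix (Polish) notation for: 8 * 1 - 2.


left-to-right (same/higher precedence on left): tree is (- (* 8 1) 2)
Prefix: - * 8 1 2


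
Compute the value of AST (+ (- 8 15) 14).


Evaluate inner: (- 8 15) = -7
Evaluate root: (+ -7 14) = 7
Result: 7


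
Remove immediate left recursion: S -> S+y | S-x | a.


Left-recursive alternatives: S+y, S-x; non-recursive: a
Introduce S': S -> aS', S' -> +yS' | -xS' | ε


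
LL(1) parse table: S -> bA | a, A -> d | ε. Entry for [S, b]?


For [S, b]: 'b' ∈ FIRST(bA)
Entry: S -> bA


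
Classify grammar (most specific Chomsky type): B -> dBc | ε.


Single nonterminal LHS, but d^n c^n is not regular
Classification: Type 2 (Context-Free)


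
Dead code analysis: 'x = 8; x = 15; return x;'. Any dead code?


first assignment to x is overwritten before any read
Dead: 'x = 8'


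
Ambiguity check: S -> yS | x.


right-linear, alternatives start with distinct terminals 'y' vs 'x': unique leftmost derivation
Unambiguous


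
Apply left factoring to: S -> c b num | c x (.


Common prefix: 'c'
Factored: S -> c S', S' -> b num | x (


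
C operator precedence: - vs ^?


'-' is additive (level 9); '^' is bitwise XOR (level 4)
Higher level binds tighter
'-' has higher precedence than '^'


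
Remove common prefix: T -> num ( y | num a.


Common prefix: 'num'
Factored: T -> num T', T' -> ( y | a


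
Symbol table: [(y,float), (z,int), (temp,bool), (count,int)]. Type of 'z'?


Lookup 'z' → type int


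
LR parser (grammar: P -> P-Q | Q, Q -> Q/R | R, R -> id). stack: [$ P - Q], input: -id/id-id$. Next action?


handle 'P-Q' on top; lookahead ∈ FOLLOW(P) = {-, $}
Action: reduce (P -> P-Q)


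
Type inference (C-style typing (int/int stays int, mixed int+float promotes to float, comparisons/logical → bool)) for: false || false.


Operand types: bool || bool
Rule: logical operators take bool operands and yield bool
Result type: bool


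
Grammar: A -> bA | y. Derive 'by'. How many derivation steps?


Derivation: A => bA => by
Steps: 2


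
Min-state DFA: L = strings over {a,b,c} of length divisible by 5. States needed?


Track length mod 5: states 0..4, accept at 0
Minimal DFA: 5 states


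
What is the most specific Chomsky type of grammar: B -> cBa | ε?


Single nonterminal LHS, but c^n a^n is not regular
Classification: Type 2 (Context-Free)


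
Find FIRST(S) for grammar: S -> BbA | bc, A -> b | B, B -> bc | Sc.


Per alternative of S: FIRST(BbA) = {b}; FIRST(bc) = {b}
FIRST(S) = {b}


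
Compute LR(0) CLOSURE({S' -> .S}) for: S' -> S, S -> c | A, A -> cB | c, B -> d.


Start: S' -> .S
For each item with dot before a nonterminal B, add B -> .γ for every B-production
Closure: [S' -> .S, S -> .c, S -> .A, A -> .cB, A -> .c]


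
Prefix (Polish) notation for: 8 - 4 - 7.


left-to-right (same/higher precedence on left): tree is (- (- 8 4) 7)
Prefix: - - 8 4 7


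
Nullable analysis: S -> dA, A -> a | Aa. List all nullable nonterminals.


A nonterminal is nullable iff some alternative derives ε (directly, or every symbol in it is nullable)
Nullable: {}


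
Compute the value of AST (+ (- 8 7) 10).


Evaluate inner: (- 8 7) = 1
Evaluate root: (+ 1 10) = 11
Result: 11


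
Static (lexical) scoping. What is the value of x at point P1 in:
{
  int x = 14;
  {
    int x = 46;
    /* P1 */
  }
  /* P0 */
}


x declared in the same block as P1
x = 46


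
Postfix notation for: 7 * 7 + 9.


Left to right (same or higher precedence on left)
Postfix: 7 7 * 9 +


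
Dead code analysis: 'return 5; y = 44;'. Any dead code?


statement follows a return and is unreachable
Dead: 'y = 44'


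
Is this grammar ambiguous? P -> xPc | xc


balanced x^n…c^n: each string has a unique parse
Unambiguous


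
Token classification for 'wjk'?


Pattern: letter/underscore followed by alphanumerics, not a keyword
Type: IDENTIFIER


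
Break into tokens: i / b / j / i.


Scan left to right, longest-match per lexeme
Tokens: ID(i), OP(/), ID(b), OP(/), ID(j), OP(/), ID(i)


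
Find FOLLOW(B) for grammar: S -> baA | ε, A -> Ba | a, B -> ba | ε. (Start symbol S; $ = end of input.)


$ ∈ FOLLOW(S). For each A -> αBβ: add FIRST(β)\{ε} to FOLLOW(B); if β nullable, add FOLLOW(A).
FOLLOW(B) = {a}


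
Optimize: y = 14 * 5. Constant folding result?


14 * 5 = 70 at compile time
Optimized: y = 70


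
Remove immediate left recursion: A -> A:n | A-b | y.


Left-recursive alternatives: A:n, A-b; non-recursive: y
Introduce A': A -> yA', A' -> :nA' | -bA' | ε


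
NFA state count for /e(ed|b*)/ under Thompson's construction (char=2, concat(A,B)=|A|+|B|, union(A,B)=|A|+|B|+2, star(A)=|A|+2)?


Syntax tree has 4 char leaf(s), 1 union(s), 1 star(s)
chars contribute 4×2 = 8; each union adds +2; each star adds +2
Total: 8 + 2 + 2 = 12 states


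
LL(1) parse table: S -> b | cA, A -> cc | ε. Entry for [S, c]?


For [S, c]: 'c' ∈ FIRST(cA)
Entry: S -> cA


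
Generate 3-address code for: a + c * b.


Break into single-operator statements:
t1 = c * b
t2 = a + t1


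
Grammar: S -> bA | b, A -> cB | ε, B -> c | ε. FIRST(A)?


Per alternative of A: FIRST(cB) = {c}; FIRST(ε) = {ε}
FIRST(A) = {c, ε}


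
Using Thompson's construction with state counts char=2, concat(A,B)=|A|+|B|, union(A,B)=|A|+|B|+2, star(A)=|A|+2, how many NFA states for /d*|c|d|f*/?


Syntax tree has 4 char leaf(s), 3 union(s), 2 star(s)
chars contribute 4×2 = 8; each union adds +2; each star adds +2
Total: 8 + 6 + 4 = 18 states


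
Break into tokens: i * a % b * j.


Scan left to right, longest-match per lexeme
Tokens: ID(i), OP(*), ID(a), OP(%), ID(b), OP(*), ID(j)


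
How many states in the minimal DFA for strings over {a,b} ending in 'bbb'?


Track the longest suffix of input matching a prefix of 'bbb': 4 classes (prefixes of length 0..3)
Minimal DFA: 4 states


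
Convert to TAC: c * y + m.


Break into single-operator statements:
t1 = c * y
t2 = t1 + m


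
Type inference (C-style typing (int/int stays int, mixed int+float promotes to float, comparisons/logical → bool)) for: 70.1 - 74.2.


Operand types: float - float
Rule: mixed int/float promotes to float; int/int stays int
Result type: float


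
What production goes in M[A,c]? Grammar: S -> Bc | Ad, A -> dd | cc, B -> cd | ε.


For [A, c]: 'c' ∈ FIRST(cc)
Entry: A -> cc


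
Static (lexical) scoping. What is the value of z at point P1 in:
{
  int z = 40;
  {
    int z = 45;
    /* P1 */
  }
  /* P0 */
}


z declared in the same block as P1
z = 45


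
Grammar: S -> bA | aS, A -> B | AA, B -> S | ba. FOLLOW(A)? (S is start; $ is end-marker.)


$ ∈ FOLLOW(S). For each A -> αBβ: add FIRST(β)\{ε} to FOLLOW(B); if β nullable, add FOLLOW(A).
FOLLOW(A) = {$, a, b}


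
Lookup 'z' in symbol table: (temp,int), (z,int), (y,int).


Lookup 'z' → type int


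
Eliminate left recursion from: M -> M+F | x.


Left-recursive alternatives: M+F; non-recursive: x
Introduce M': M -> xM', M' -> +FM' | ε


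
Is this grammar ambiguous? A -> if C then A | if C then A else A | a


dangling else: 'if C then if C then a else a' parses two ways
Ambiguous


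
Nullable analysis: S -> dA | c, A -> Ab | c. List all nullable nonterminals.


A nonterminal is nullable iff some alternative derives ε (directly, or every symbol in it is nullable)
Nullable: {}


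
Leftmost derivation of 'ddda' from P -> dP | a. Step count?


Derivation: P => dP => ddP => dddP => ddda
Steps: 4


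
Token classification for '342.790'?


Pattern: digits with a decimal point
Type: FLOAT_LITERAL


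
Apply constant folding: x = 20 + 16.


20 + 16 = 36 at compile time
Optimized: x = 36


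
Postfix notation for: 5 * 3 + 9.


Left to right (same or higher precedence on left)
Postfix: 5 3 * 9 +


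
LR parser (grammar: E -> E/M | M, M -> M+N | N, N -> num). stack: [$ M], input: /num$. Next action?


lookahead ∉ {+} so M won't extend; reduce E -> M
Action: reduce (E -> M)


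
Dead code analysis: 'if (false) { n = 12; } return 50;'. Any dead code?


condition is constant false, so the whole block is unreachable
Dead: 'if (false) { n = 12; }'


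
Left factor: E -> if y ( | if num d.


Common prefix: 'if'
Factored: E -> if E', E' -> y ( | num d


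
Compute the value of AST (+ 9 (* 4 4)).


Evaluate inner: (* 4 4) = 16
Evaluate root: (+ 9 16) = 25
Result: 25


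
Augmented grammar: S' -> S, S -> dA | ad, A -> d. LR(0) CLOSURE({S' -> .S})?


Start: S' -> .S
For each item with dot before a nonterminal B, add B -> .γ for every B-production
Closure: [S' -> .S, S -> .dA, S -> .ad]


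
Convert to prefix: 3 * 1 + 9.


left-to-right (same/higher precedence on left): tree is (+ (* 3 1) 9)
Prefix: + * 3 1 9


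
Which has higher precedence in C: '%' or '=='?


'%' is multiplicative (level 10); '==' is equality (level 6)
Higher level binds tighter
'%' has higher precedence than '=='


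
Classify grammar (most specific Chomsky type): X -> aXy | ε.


Single nonterminal LHS, but a^n y^n is not regular
Classification: Type 2 (Context-Free)


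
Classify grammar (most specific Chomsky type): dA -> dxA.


LHS has context (more than one symbol) and |LHS| ≤ |RHS|
Classification: Type 1 (Context-Sensitive)


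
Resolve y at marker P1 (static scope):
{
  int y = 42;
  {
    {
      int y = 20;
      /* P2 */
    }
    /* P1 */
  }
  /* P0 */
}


P1's block does not declare y; resolves to the enclosing declaration at depth 0
y = 42


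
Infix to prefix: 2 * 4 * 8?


left-to-right (same/higher precedence on left): tree is (* (* 2 4) 8)
Prefix: * * 2 4 8


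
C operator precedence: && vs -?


'-' is additive (level 9); '&&' is logical AND (level 2)
Higher level binds tighter
'-' has higher precedence than '&&'


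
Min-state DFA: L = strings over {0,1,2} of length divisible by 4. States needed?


Track length mod 4: states 0..3, accept at 0
Minimal DFA: 4 states


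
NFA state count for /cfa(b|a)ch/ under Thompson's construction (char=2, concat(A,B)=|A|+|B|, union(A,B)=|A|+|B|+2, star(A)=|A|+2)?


Syntax tree has 7 char leaf(s), 1 union(s), 0 star(s)
chars contribute 7×2 = 14; each union adds +2; each star adds +2
Total: 14 + 2 + 0 = 16 states


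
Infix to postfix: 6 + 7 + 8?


Left to right (same or higher precedence on left)
Postfix: 6 7 + 8 +


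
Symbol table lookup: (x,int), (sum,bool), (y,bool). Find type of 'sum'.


Lookup 'sum' → type bool


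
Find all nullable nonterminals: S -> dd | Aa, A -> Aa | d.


A nonterminal is nullable iff some alternative derives ε (directly, or every symbol in it is nullable)
Nullable: {}


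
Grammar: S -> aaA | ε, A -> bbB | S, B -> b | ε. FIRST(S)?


Per alternative of S: FIRST(aaA) = {a}; FIRST(ε) = {ε}
FIRST(S) = {a, ε}


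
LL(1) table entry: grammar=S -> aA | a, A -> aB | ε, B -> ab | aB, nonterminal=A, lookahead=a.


For [A, a]: 'a' ∈ FIRST(aB)
Entry: A -> aB


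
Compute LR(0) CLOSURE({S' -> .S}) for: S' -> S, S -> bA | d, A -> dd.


Start: S' -> .S
For each item with dot before a nonterminal B, add B -> .γ for every B-production
Closure: [S' -> .S, S -> .bA, S -> .d]


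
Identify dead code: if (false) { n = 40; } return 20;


condition is constant false, so the whole block is unreachable
Dead: 'if (false) { n = 40; }'


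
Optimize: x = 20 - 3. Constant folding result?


20 - 3 = 17 at compile time
Optimized: x = 17


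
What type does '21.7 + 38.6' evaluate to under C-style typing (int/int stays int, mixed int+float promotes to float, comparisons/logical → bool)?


Operand types: float + float
Rule: mixed int/float promotes to float; int/int stays int
Result type: float


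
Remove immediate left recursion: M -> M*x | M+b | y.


Left-recursive alternatives: M*x, M+b; non-recursive: y
Introduce M': M -> yM', M' -> *xM' | +bM' | ε


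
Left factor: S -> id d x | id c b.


Common prefix: 'id'
Factored: S -> id S', S' -> d x | c b


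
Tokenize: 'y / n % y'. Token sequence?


Scan left to right, longest-match per lexeme
Tokens: ID(y), OP(/), ID(n), OP(%), ID(y)


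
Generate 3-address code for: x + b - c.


Break into single-operator statements:
t1 = x + b
t2 = t1 - c


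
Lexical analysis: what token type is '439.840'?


Pattern: digits with a decimal point
Type: FLOAT_LITERAL


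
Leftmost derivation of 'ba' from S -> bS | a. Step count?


Derivation: S => bS => ba
Steps: 2


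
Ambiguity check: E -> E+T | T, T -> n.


precedence layered via separate nonterminal T: deterministic
Unambiguous


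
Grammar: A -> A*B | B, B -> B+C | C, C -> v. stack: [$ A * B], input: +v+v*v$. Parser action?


'+' can extend B; shift to build B -> B+C
Action: shift


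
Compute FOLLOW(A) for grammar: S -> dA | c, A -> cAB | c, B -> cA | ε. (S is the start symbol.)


$ ∈ FOLLOW(S). For each A -> αBβ: add FIRST(β)\{ε} to FOLLOW(B); if β nullable, add FOLLOW(A).
FOLLOW(A) = {$, c}


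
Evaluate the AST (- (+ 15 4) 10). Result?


Evaluate inner: (+ 15 4) = 19
Evaluate root: (- 19 10) = 9
Result: 9


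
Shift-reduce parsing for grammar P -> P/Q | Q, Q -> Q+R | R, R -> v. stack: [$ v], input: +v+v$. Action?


'v' on top is the handle for R -> v
Action: reduce (R -> v)


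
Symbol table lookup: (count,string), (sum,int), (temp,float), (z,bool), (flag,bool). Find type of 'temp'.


Lookup 'temp' → type float


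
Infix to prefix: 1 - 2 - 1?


left-to-right (same/higher precedence on left): tree is (- (- 1 2) 1)
Prefix: - - 1 2 1


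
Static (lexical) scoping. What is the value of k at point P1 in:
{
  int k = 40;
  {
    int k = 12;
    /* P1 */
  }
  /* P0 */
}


k declared in the same block as P1
k = 12


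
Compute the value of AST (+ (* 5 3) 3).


Evaluate inner: (* 5 3) = 15
Evaluate root: (+ 15 3) = 18
Result: 18


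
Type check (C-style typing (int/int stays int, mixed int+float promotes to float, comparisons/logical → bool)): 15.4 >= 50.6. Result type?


Operand types: float >= float
Rule: comparison yields bool
Result type: bool


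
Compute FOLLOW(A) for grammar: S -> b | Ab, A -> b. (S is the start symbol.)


$ ∈ FOLLOW(S). For each A -> αBβ: add FIRST(β)\{ε} to FOLLOW(B); if β nullable, add FOLLOW(A).
FOLLOW(A) = {b}


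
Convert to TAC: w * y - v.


Break into single-operator statements:
t1 = w * y
t2 = t1 - v


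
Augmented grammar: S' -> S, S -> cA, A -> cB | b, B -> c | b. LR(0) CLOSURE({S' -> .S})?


Start: S' -> .S
For each item with dot before a nonterminal B, add B -> .γ for every B-production
Closure: [S' -> .S, S -> .cA]


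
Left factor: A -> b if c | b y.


Common prefix: 'b'
Factored: A -> b A', A' -> if c | y


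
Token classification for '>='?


Pattern: operator symbol
Type: OPERATOR


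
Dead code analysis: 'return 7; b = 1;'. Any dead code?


statement follows a return and is unreachable
Dead: 'b = 1'


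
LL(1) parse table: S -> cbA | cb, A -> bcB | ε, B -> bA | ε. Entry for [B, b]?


For [B, b]: 'b' ∈ FIRST(bA)
Entry: B -> bA


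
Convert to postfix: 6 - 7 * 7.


* has higher precedence, evaluate 7*7 first
Postfix: 6 7 7 * -


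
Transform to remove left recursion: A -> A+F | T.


Left-recursive alternatives: A+F; non-recursive: T
Introduce A': A -> TA', A' -> +FA' | ε


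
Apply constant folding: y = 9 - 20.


9 - 20 = -11 at compile time
Optimized: y = -11


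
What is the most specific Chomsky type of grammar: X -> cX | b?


Right-linear: every RHS is a terminal or a terminal followed by one nonterminal
Classification: Type 3 (Regular)


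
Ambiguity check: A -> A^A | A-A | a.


'a^a-a' has two parse trees (no precedence encoded between ^ and -)
Ambiguous


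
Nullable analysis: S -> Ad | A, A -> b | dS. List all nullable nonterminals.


A nonterminal is nullable iff some alternative derives ε (directly, or every symbol in it is nullable)
Nullable: {}


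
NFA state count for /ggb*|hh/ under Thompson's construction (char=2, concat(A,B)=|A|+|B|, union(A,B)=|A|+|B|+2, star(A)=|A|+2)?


Syntax tree has 5 char leaf(s), 1 union(s), 1 star(s)
chars contribute 5×2 = 10; each union adds +2; each star adds +2
Total: 10 + 2 + 2 = 14 states


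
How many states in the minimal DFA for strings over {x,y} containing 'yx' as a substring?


KMP-style automaton: 2 progress states + 1 absorbing accept = 3
Minimal DFA: 3 states


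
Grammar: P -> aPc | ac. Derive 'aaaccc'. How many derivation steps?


Derivation: P => aPc => aaPcc => aaaccc
Steps: 3


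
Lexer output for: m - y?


Scan left to right, longest-match per lexeme
Tokens: ID(m), OP(-), ID(y)


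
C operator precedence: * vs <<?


'*' is multiplicative (level 10); '<<' is shift (level 8)
Higher level binds tighter
'*' has higher precedence than '<<'


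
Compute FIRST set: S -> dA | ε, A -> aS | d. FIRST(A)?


Per alternative of A: FIRST(aS) = {a}; FIRST(d) = {d}
FIRST(A) = {a, d}


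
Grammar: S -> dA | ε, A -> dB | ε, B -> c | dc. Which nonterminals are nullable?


A nonterminal is nullable iff some alternative derives ε (directly, or every symbol in it is nullable)
Nullable: {A, S}


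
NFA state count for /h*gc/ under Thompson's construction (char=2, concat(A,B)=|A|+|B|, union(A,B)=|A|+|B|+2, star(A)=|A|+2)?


Syntax tree has 3 char leaf(s), 0 union(s), 1 star(s)
chars contribute 3×2 = 6; each union adds +2; each star adds +2
Total: 6 + 0 + 2 = 8 states


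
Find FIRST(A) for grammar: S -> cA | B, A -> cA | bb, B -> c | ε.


Per alternative of A: FIRST(cA) = {c}; FIRST(bb) = {b}
FIRST(A) = {b, c}


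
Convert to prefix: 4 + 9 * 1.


'*' binds tighter: tree is (+ 4 (* 9 1))
Prefix: + 4 * 9 1


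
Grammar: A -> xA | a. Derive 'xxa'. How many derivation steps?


Derivation: A => xA => xxA => xxa
Steps: 3


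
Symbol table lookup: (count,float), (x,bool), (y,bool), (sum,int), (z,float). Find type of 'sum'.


Lookup 'sum' → type int


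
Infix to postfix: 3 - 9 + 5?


Left to right (same or higher precedence on left)
Postfix: 3 9 - 5 +


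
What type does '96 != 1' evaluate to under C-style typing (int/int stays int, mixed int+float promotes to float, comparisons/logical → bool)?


Operand types: int != int
Rule: comparison yields bool
Result type: bool


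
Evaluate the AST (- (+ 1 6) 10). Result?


Evaluate inner: (+ 1 6) = 7
Evaluate root: (- 7 10) = -3
Result: -3


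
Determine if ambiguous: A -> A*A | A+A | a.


'a*a+a' has two parse trees (no precedence encoded between * and +)
Ambiguous


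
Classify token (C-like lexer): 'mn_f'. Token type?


Pattern: letter/underscore followed by alphanumerics, not a keyword
Type: IDENTIFIER


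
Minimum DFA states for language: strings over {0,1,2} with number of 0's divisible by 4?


Track (count of 0) mod 4: states 0..3, accept at 0
Minimal DFA: 4 states


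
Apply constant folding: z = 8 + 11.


8 + 11 = 19 at compile time
Optimized: z = 19


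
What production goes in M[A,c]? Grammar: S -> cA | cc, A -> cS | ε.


For [A, c]: 'c' ∈ FIRST(cS)
Entry: A -> cS


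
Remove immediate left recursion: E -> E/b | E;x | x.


Left-recursive alternatives: E/b, E;x; non-recursive: x
Introduce E': E -> xE', E' -> /bE' | ;xE' | ε


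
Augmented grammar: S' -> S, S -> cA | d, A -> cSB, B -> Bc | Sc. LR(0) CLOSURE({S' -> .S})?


Start: S' -> .S
For each item with dot before a nonterminal B, add B -> .γ for every B-production
Closure: [S' -> .S, S -> .cA, S -> .d]


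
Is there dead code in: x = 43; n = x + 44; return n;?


x is read by n's definition; n is returned
No dead code


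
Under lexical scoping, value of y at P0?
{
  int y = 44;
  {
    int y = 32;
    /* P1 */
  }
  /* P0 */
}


y declared in the same block as P0
y = 44


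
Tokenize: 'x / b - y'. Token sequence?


Scan left to right, longest-match per lexeme
Tokens: ID(x), OP(/), ID(b), OP(-), ID(y)


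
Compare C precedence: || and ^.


'^' is bitwise XOR (level 4); '||' is logical OR (level 1)
Higher level binds tighter
'^' has higher precedence than '||'


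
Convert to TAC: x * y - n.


Break into single-operator statements:
t1 = x * y
t2 = t1 - n


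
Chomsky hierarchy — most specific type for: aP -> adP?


LHS has context (more than one symbol) and |LHS| ≤ |RHS|
Classification: Type 1 (Context-Sensitive)


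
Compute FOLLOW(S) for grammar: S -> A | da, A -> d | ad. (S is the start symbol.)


$ ∈ FOLLOW(S). For each A -> αBβ: add FIRST(β)\{ε} to FOLLOW(B); if β nullable, add FOLLOW(A).
FOLLOW(S) = {$}


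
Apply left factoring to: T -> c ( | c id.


Common prefix: 'c'
Factored: T -> c T', T' -> ( | id


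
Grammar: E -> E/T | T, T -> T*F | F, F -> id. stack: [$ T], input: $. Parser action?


lookahead ∉ {*} so T won't extend; reduce E -> T
Action: reduce (E -> T)


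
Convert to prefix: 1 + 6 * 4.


'*' binds tighter: tree is (+ 1 (* 6 4))
Prefix: + 1 * 6 4


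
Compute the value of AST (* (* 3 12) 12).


Evaluate inner: (* 3 12) = 36
Evaluate root: (* 36 12) = 432
Result: 432


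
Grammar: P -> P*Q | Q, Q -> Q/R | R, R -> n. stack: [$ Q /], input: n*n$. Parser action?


no handle; shift 'n'
Action: shift


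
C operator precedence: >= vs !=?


'>=' is relational (level 7); '!=' is equality (level 6)
Higher level binds tighter
'>=' has higher precedence than '!='


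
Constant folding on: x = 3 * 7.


3 * 7 = 21 at compile time
Optimized: x = 21


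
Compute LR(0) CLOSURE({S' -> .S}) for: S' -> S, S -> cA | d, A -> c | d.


Start: S' -> .S
For each item with dot before a nonterminal B, add B -> .γ for every B-production
Closure: [S' -> .S, S -> .cA, S -> .d]


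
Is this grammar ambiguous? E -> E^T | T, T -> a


precedence layered via separate nonterminal T: deterministic
Unambiguous


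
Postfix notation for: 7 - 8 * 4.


* has higher precedence, evaluate 8*4 first
Postfix: 7 8 4 * -


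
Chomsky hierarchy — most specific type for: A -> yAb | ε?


Single nonterminal LHS, but y^n b^n is not regular
Classification: Type 2 (Context-Free)


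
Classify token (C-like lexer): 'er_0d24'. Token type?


Pattern: letter/underscore followed by alphanumerics, not a keyword
Type: IDENTIFIER


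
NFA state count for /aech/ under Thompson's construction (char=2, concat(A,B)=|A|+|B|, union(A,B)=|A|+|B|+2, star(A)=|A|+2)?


Syntax tree has 4 char leaf(s), 0 union(s), 0 star(s)
chars contribute 4×2 = 8; each union adds +2; each star adds +2
Total: 8 + 0 + 0 = 8 states


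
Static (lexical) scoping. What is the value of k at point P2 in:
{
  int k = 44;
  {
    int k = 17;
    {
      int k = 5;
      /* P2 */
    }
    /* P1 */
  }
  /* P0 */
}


k declared in the same block as P2
k = 5


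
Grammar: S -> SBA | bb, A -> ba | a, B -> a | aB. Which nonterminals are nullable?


A nonterminal is nullable iff some alternative derives ε (directly, or every symbol in it is nullable)
Nullable: {}


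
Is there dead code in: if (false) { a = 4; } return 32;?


condition is constant false, so the whole block is unreachable
Dead: 'if (false) { a = 4; }'


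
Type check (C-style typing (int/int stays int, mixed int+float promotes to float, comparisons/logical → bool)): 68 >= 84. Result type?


Operand types: int >= int
Rule: comparison yields bool
Result type: bool


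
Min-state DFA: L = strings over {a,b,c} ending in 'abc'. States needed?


Track the longest suffix of input matching a prefix of 'abc': 4 classes (prefixes of length 0..3)
Minimal DFA: 4 states


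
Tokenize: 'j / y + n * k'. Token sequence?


Scan left to right, longest-match per lexeme
Tokens: ID(j), OP(/), ID(y), OP(+), ID(n), OP(*), ID(k)


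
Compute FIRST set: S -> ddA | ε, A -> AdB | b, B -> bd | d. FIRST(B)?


Per alternative of B: FIRST(bd) = {b}; FIRST(d) = {d}
FIRST(B) = {b, d}


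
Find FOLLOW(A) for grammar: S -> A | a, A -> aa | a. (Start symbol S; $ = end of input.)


$ ∈ FOLLOW(S). For each A -> αBβ: add FIRST(β)\{ε} to FOLLOW(B); if β nullable, add FOLLOW(A).
FOLLOW(A) = {$}


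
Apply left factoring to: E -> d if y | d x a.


Common prefix: 'd'
Factored: E -> d E', E' -> if y | x a


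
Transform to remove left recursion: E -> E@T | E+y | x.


Left-recursive alternatives: E@T, E+y; non-recursive: x
Introduce E': E -> xE', E' -> @TE' | +yE' | ε


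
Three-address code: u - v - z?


Break into single-operator statements:
t1 = u - v
t2 = t1 - z


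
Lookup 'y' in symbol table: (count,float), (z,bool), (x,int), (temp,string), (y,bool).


Lookup 'y' → type bool


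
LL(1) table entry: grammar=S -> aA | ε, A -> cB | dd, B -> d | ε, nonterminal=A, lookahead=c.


For [A, c]: 'c' ∈ FIRST(cB)
Entry: A -> cB


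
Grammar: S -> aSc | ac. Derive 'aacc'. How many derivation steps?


Derivation: S => aSc => aacc
Steps: 2


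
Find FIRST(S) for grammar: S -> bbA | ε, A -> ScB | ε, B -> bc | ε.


Per alternative of S: FIRST(bbA) = {b}; FIRST(ε) = {ε}
FIRST(S) = {b, ε}


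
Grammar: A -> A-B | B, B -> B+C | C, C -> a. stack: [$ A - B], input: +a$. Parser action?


'+' can extend B; shift to build B -> B+C
Action: shift


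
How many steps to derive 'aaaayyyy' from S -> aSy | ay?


Derivation: S => aSy => aaSyy => aaaSyyy => aaaayyyy
Steps: 4


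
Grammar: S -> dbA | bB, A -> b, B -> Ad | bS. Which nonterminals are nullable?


A nonterminal is nullable iff some alternative derives ε (directly, or every symbol in it is nullable)
Nullable: {}


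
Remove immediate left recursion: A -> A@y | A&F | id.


Left-recursive alternatives: A@y, A&F; non-recursive: id
Introduce A': A -> idA', A' -> @yA' | &FA' | ε


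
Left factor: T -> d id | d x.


Common prefix: 'd'
Factored: T -> d T', T' -> id | x


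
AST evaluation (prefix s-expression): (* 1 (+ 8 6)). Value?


Evaluate inner: (+ 8 6) = 14
Evaluate root: (* 1 14) = 14
Result: 14


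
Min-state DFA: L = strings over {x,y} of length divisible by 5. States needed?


Track length mod 5: states 0..4, accept at 0
Minimal DFA: 5 states


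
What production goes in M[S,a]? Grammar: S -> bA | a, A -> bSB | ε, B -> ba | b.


For [S, a]: 'a' ∈ FIRST(a)
Entry: S -> a


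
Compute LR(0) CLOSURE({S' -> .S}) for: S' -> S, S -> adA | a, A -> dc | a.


Start: S' -> .S
For each item with dot before a nonterminal B, add B -> .γ for every B-production
Closure: [S' -> .S, S -> .adA, S -> .a]


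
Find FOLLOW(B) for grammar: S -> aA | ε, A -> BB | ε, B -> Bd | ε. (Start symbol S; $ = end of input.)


$ ∈ FOLLOW(S). For each A -> αBβ: add FIRST(β)\{ε} to FOLLOW(B); if β nullable, add FOLLOW(A).
FOLLOW(B) = {$, d}


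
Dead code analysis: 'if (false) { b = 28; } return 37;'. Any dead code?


condition is constant false, so the whole block is unreachable
Dead: 'if (false) { b = 28; }'


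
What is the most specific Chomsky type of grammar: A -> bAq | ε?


Single nonterminal LHS, but b^n q^n is not regular
Classification: Type 2 (Context-Free)


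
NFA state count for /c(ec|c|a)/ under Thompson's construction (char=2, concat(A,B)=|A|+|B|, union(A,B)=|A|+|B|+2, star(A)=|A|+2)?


Syntax tree has 5 char leaf(s), 2 union(s), 0 star(s)
chars contribute 5×2 = 10; each union adds +2; each star adds +2
Total: 10 + 4 + 0 = 14 states


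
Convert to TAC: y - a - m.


Break into single-operator statements:
t1 = y - a
t2 = t1 - m


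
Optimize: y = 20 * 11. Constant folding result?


20 * 11 = 220 at compile time
Optimized: y = 220


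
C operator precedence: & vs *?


'*' is multiplicative (level 10); '&' is bitwise AND (level 5)
Higher level binds tighter
'*' has higher precedence than '&'


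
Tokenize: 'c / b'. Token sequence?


Scan left to right, longest-match per lexeme
Tokens: ID(c), OP(/), ID(b)


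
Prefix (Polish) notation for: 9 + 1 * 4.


'*' binds tighter: tree is (+ 9 (* 1 4))
Prefix: + 9 * 1 4


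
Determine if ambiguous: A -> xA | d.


right-linear, alternatives start with distinct terminals 'x' vs 'd': unique leftmost derivation
Unambiguous


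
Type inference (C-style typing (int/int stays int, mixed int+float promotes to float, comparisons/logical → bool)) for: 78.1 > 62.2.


Operand types: float > float
Rule: comparison yields bool
Result type: bool


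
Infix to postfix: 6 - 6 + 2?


Left to right (same or higher precedence on left)
Postfix: 6 6 - 2 +


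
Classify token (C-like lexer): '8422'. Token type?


Pattern: digits only
Type: INTEGER_LITERAL


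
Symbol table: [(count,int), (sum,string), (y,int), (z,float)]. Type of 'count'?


Lookup 'count' → type int
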